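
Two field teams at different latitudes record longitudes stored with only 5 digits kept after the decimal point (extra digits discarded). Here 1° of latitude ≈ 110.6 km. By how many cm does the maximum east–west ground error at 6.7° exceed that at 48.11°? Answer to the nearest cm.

36 cm

Truncating at 5 decimal places can drop up to a full unit in the last place, so the longitude may be off by as much as 1e-05°.
Error at 6.7° = 1e-05° × 110600 × cos 6.7° ≈ 1.106 × 0.9932 = 1.0984 m.
Error at 48.11° = 1e-05° × 110600 × cos 48.11° ≈ 1.106 × 0.6677 = 0.73848 m.
Difference: 1.0984 − 0.73848 = 0.35997 m.
That is 0.359968 m = 35.997 cm.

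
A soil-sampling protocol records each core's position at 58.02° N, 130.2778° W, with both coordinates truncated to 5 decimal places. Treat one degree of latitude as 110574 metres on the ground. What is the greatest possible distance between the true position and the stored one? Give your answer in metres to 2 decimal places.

1.25 metres

Truncating at 5 decimal places can drop up to a full unit in the last place, so each coordinate may be off by as much as 1e-05°.
N–S: 1e-05° × 110574 m/° = 1.10574 m.
East–west component at 58.02°: 1e-05° × 110574 × cos 58.02° ≈ 1e-05 × 58562.6 ≈ 0.585626 m.
The two errors are perpendicular, so the maximum displacement is √(1.10574² + 0.585626²) ≈ 1.25125 m.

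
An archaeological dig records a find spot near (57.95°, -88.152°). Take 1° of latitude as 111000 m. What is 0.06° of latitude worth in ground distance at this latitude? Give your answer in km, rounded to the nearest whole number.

Along a meridian 0.06° is 0.06 × 111000 = 6660 m.
That is 6660 m = 6.66 km.

7 km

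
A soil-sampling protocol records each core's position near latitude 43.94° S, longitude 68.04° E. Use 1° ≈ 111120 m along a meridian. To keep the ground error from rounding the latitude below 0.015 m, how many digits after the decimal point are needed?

One degree of latitude covers 111120 m.
Rounding to N decimal places gives at most 0.5 × 10⁻ᴺ degrees of error, i.e. 0.5 × 10⁻ᴺ × 111120 m.
Need 0.5 × 111120 × 10⁻ᴺ ≤ 0.015 → 10⁻ᴺ ≤ 2.700e-07, so N ≥ 6.57.
So 7 decimal places suffice (0.00556 m); 6 would allow up to 0.0556 m.

7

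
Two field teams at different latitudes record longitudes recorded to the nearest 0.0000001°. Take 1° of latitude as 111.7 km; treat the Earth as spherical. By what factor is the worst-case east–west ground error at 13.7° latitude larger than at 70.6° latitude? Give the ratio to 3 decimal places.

Rounding to 7 decimal places leaves the longitude within ±5e-08° of the true value.
At 13.7°: 5e-08° × 111700 × cos 13.7° = 5e-08 × 111700 × 0.9715 ≈ 0.0054261 m.
Error at 70.6° = 5e-08° × 111700 × cos 70.6° ≈ 0.005585 × 0.3322 = 0.0018551 m.
Ratio: 0.0054261 / 0.0018551 = cos 13.7° / cos 70.6° ≈ 2.9249.

2.925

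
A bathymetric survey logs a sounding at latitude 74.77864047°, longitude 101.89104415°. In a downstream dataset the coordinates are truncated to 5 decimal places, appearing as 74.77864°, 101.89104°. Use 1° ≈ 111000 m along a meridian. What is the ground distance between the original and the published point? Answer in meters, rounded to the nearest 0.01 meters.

Δlat = 74.77864047 − 74.77864 = +0.00000047°; Δlon = 101.89104415 − 101.89104 = +0.00000415°.
North–south shift: 0.00000047 × 111000 = 0.05217 m.
East–west at this latitude: 0.00000415° × 111000 × cos 74.7786° ≈ 0.00000415 × 29142.9 = 0.120943 m.
Combined displacement = (0.05217² + 0.120943²)^½ ≈ 0.131715 m.

0.13 meters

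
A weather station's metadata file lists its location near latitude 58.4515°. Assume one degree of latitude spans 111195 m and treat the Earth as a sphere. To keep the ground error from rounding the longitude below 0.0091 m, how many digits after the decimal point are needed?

At 58.4515° one degree of longitude covers 111195 × cos 58.4515° ≈ 111195 × 0.5232 ≈ 58179.5 m.
With N decimal places the half-ulp bound is 0.5·10⁻ᴺ°, or 0.5·10⁻ᴺ × 58179.5 m on the ground.
Need 0.5 × 58179.5 × 10⁻ᴺ ≤ 0.0091 → 10⁻ᴺ ≤ 3.128e-07, so N ≥ 6.50.
So 7 decimal places suffice (0.00291 m); 6 would allow up to 0.0291 m.

7 decimal places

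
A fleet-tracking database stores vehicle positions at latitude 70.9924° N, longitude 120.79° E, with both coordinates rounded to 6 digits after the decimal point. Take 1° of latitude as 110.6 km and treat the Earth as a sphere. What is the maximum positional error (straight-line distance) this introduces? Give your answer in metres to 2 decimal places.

0.06 metres

Rounding to 6 decimal places leaves each coordinate within ±5e-07° of the true value.
Latitude error → 5e-07 × 110600 = 0.0553 m along the meridian.
East–west component at 70.9924°: 5e-07° × 110600 × cos 70.9924° ≈ 5e-07 × 36021.7 ≈ 0.0180109 m.
The two errors are perpendicular, so the maximum displacement is √(0.0553² + 0.0180109²) ≈ 0.0581591 m.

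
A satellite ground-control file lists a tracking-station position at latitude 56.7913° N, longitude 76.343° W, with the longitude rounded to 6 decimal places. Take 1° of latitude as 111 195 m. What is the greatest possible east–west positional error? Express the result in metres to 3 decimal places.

Rounding to 6 decimal places leaves the longitude within ±5e-07° of the true value.
At latitude 56.7913° a degree of longitude spans 111195 m × cos 56.7913° = 111195 × 0.5477 ≈ 60900.4 m.
Maximum E–W displacement: 5e-07 × 60900.4 = 0.0304502 m.

0.030 metres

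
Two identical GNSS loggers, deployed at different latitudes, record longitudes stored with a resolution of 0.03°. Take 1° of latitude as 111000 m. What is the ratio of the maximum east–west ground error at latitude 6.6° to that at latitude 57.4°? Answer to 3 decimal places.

With a 0.03° grid the true value lies within half a step, ±0.03°/2 = ±0.015°, of the stored one.
At 6.6°: 0.015° × 111000 × cos 6.6° = 0.015 × 111000 × 0.9934 ≈ 1654 m.
Error at 57.4° = 0.015° × 111000 × cos 57.4° ≈ 1665 × 0.5388 = 897.05 m.
Ratio: 1654 / 897.05 = cos 6.6° / cos 57.4° ≈ 1.8438.

1.844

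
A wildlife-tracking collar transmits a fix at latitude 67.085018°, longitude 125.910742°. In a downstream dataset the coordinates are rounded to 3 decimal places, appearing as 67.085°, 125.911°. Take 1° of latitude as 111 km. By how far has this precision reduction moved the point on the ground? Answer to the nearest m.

Δlat = 67.085018 − 67.085 = +0.000018°; Δlon = 125.910742 − 125.911 = -0.000258°.
North–south shift: 0.000018 × 111000 = 1.998 m.
East–west at this latitude: -0.000258° × 111000 × cos 67.085° ≈ -0.000258 × 43219.5 = -11.1506 m.
Hypotenuse of the two orthogonal shifts: √(1.998² + 11.1506²) = 11.3282 m.

11 m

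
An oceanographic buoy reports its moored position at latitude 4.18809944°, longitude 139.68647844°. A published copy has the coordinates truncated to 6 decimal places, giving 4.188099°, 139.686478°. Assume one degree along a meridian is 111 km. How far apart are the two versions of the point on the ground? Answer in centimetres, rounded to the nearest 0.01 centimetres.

6.90 centimetres

Δlat = 4.18809944 − 4.188099 = +0.00000044°; Δlon = 139.68647844 − 139.686478 = +0.00000044°.
North–south shift: 0.00000044 × 111000 = 0.04884 m.
E–W at 4.1881°: 0.00000044° × 111000 × cos 4.1881° = 0.00000044 × 111000 × 0.9973 ≈ 0.0487096 m.
Distance: √(0.04884² + 0.0487096²) ≈ 0.068978 m.
That is 0.068978 m = 6.8978 cm.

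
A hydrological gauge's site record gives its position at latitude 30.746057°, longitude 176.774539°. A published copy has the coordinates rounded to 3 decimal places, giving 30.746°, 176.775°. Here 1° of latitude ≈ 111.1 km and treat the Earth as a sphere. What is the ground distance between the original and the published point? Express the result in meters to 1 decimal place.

44.5 meters

The latitude changed by +0.000057° and the longitude by -0.000461°.
North–south shift: 0.000057 × 111100 = 6.3327 m.
East–west at this latitude: -0.000461° × 111100 × cos 30.746° ≈ -0.000461 × 95484 = -44.0181 m.
Combined displacement = (6.3327² + 44.0181²)^½ ≈ 44.4713 m.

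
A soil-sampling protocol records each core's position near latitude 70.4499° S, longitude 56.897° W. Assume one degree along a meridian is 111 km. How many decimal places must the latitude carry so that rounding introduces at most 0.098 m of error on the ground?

6 decimal places

One degree of latitude covers 111000 m.
N decimal places → at most half a unit in the last place, 0.5 × 10⁻ᴺ° = 111000/2 × 10⁻ᴺ m.
Need 0.5 × 111000 × 10⁻ᴺ ≤ 0.098 → 10⁻ᴺ ≤ 1.766e-06, so N ≥ 5.75.
N = 5 would give 0.555 m (too coarse); N = 6 gives 0.0555 m ≤ 0.098 m.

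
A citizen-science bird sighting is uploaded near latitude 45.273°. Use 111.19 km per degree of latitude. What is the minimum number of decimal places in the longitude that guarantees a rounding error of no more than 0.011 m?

At 45.273° one degree of longitude covers 111190 × cos 45.273° ≈ 111190 × 0.7037 ≈ 78247.7 m.
Rounding to N decimal places gives at most 0.5 × 10⁻ᴺ degrees of error, i.e. 0.5 × 10⁻ᴺ × 78247.7 m.
Need 0.5 × 78247.7 × 10⁻ᴺ ≤ 0.011 → 10⁻ᴺ ≤ 2.812e-07, so N ≥ 6.55.
So 7 decimal places suffice (0.00391 m); 6 would allow up to 0.0391 m.

7 decimal places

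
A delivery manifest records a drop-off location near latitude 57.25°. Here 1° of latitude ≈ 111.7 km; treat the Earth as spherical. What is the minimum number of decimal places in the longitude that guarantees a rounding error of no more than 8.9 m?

4 decimal places

At 57.25° one degree of longitude covers 111700 × cos 57.25° ≈ 111700 × 0.5410 ≈ 60426.8 m.
Rounding to N decimal places gives at most 0.5 × 10⁻ᴺ degrees of error, i.e. 0.5 × 10⁻ᴺ × 60426.8 m.
Setting 30213.4 × 10⁻ᴺ ≤ 8.9 gives 10ᴺ ≥ 3395, i.e. N ≥ 3.53.
N = 3 would give 30.2 m (too coarse); N = 4 gives 3.02 m ≤ 8.9 m.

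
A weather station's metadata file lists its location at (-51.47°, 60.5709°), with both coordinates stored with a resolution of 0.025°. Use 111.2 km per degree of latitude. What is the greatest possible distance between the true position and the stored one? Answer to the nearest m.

1638 m

With a 0.025° grid the true value lies within half a step, ±0.025°/2 = ±0.0125°, of the stored one.
North–south component: 0.0125° × 111200 = 1390 m.
Longitude error → 0.0125 × 111200 × cos 51.47° = 0.0125 × 111200 × 0.6229 ≈ 865.865 m.
The two errors are perpendicular, so the maximum displacement is √(1390² + 865.865²) ≈ 1637.63 m.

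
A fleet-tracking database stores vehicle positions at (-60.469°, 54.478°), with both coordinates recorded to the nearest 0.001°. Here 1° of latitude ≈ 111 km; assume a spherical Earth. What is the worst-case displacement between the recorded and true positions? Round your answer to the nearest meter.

Rounding to 3 decimal places leaves each coordinate within ±0.0005° of the true value.
Latitude error → 0.0005 × 111000 = 55.5 m along the meridian.
East–west component at 60.469°: 0.0005° × 111000 × cos 60.469° ≈ 0.0005 × 54711.3 ≈ 27.3556 m.
Worst case both components are at the extreme and orthogonal: √(55.5² + 27.3556²) ≈ 61.8755 m.

62 meters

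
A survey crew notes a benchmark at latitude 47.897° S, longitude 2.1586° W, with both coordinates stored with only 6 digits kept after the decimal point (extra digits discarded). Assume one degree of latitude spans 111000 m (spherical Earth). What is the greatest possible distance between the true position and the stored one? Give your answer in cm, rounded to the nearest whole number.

Truncating at 6 decimal places can drop up to a full unit in the last place, so each coordinate may be off by as much as 1e-06°.
North–south component: 1e-06° × 111000 = 0.111 m.
E–W at 47.897°: 1e-06° × 111000 × cos 47.897° = 1e-06 × 111000 × 0.6705 ≈ 0.0744217 m.
The two errors are perpendicular, so the maximum displacement is √(0.111² + 0.0744217²) ≈ 0.13364 m.
That is 0.13364 m = 13.364 cm.

13 cm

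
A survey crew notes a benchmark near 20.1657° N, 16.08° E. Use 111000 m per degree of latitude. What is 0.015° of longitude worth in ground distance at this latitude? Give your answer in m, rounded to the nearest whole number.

1563 m

0.015° of longitude at 20.1657° is 0.015 × 111000 × cos 20.1657° ≈ 0.015 × 104196 = 1562.93 m.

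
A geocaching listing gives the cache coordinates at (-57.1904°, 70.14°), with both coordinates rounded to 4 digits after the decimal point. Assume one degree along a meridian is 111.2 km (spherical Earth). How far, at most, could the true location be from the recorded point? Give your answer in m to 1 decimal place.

6.3 m

Rounding to 4 decimal places leaves each coordinate within ±5e-05° of the true value.
Latitude error → 5e-05 × 111200 = 5.56 m along the meridian.
East–west component at 57.1904°: 5e-05° × 111200 × cos 57.1904° ≈ 5e-05 × 60253.6 ≈ 3.01268 m.
Worst case both components are at the extreme and orthogonal: √(5.56² + 3.01268²) ≈ 6.32375 m.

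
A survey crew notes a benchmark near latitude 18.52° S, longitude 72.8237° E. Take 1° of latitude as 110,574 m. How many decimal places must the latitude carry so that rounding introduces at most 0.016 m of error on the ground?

One degree of latitude covers 110574 m.
With N decimal places the half-ulp bound is 0.5·10⁻ᴺ°, or 0.5·10⁻ᴺ × 110574 m on the ground.
Need 0.5 × 110574 × 10⁻ᴺ ≤ 0.016 → 10⁻ᴺ ≤ 2.894e-07, so N ≥ 6.54.
At 6 places the error can reach 0.0553 m, but 7 places keeps it to 0.00553 m.

7 decimal places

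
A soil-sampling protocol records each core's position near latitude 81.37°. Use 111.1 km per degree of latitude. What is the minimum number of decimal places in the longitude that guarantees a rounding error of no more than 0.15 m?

At 81.37° one degree of longitude covers 111100 × cos 81.37° ≈ 111100 × 0.1501 ≈ 16670.9 m.
Rounding to N decimal places gives at most 0.5 × 10⁻ᴺ degrees of error, i.e. 0.5 × 10⁻ᴺ × 16670.9 m.
Need 0.5 × 16670.9 × 10⁻ᴺ ≤ 0.15 → 10⁻ᴺ ≤ 1.800e-05, so N ≥ 4.74.
So 5 decimal places suffice (0.0834 m); 4 would allow up to 0.834 m.

5 decimal places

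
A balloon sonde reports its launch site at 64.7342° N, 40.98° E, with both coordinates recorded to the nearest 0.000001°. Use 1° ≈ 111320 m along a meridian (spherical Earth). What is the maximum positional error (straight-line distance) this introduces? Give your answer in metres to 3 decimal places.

0.061 metres

Rounding to 6 decimal places leaves each coordinate within ±5e-07° of the true value.
Latitude error → 5e-07 × 111320 = 0.05566 m along the meridian.
Longitude error → 5e-07 × 111320 × cos 64.7342° = 5e-07 × 111320 × 0.4268 ≈ 0.0237567 m.
The two errors are perpendicular, so the maximum displacement is √(0.05566² + 0.0237567²) ≈ 0.0605179 m.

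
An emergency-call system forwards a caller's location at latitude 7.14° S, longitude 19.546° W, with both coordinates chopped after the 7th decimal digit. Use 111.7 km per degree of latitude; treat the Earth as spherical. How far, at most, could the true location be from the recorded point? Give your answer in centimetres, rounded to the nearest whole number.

2 centimetres

Truncating at 7 decimal places can drop up to a full unit in the last place, so each coordinate may be off by as much as 1e-07°.
Latitude error → 1e-07 × 111700 = 0.01117 m along the meridian.
East–west component at 7.14°: 1e-07° × 111700 × cos 7.14° ≈ 1e-07 × 110834 ≈ 0.0110834 m.
The two errors are perpendicular, so the maximum displacement is √(0.01117² + 0.0110834²) ≈ 0.0157356 m.
That is 0.0157356 m = 1.5736 cm.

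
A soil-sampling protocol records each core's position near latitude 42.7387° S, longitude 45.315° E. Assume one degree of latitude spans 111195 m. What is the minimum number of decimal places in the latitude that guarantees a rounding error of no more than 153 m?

3

One degree of latitude covers 111195 m.
N decimal places → at most half a unit in the last place, 0.5 × 10⁻ᴺ° = 111195/2 × 10⁻ᴺ m.
Setting 55597.5 × 10⁻ᴺ ≤ 153 gives 10ᴺ ≥ 363.4, i.e. N ≥ 2.56.
At 2 places the error can reach 556 m, but 3 places keeps it to 55.6 m.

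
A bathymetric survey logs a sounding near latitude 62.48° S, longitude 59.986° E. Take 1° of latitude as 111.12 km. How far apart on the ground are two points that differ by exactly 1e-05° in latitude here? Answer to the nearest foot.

Along a meridian 1e-05° is 1e-05 × 111120 = 1.1112 m.
Converting: 1.1112 m × 3.2808 ft/m ≈ 3.6457 ft.

4 feet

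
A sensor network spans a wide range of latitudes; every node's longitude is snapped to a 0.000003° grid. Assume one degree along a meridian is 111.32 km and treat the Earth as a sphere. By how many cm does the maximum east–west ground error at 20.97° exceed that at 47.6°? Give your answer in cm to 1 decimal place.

With a 0.000003° grid the true value lies within half a step, ±0.000003°/2 = ±1.5e-06°, of the stored one.
At 20.97°: 1.5e-06° × 111320 × cos 20.97° = 1.5e-06 × 111320 × 0.9338 ≈ 0.15592 m.
Error at 47.6° = 1.5e-06° × 111320 × cos 47.6° ≈ 0.16698 × 0.6743 = 0.1126 m.
So the lower-latitude error exceeds the higher by 0.15592 − 0.1126 = 0.043326 m.
That is 0.0433256 m = 4.3326 cm.

4.3 cm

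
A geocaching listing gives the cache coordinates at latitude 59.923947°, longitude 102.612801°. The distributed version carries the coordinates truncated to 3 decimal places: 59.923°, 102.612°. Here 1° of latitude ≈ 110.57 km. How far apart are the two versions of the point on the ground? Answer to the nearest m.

114 m

The latitude changed by +0.000947° and the longitude by +0.000801°.
North–south shift: 0.000947 × 110570 = 104.71 m.
E–W at 59.923°: 0.000801° × 110570 × cos 59.923° = 0.000801 × 110570 × 0.5012 ≈ 44.3863 m.
Distance: √(104.71² + 44.3863²) ≈ 113.729 m.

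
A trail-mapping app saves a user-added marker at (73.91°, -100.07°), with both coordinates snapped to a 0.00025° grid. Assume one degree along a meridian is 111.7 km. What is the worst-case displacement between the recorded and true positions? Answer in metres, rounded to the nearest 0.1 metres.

With a 0.00025° grid the true value lies within half a step, ±0.00025°/2 = ±0.000125°, of the stored one.
N–S: 0.000125° × 111700 m/° = 13.9625 m.
E–W at 73.91°: 0.000125° × 111700 × cos 73.91° = 0.000125 × 111700 × 0.2771 ≈ 3.86966 m.
Combining orthogonally: (13.9625² + 3.86966²)^½ ≈ 14.4888 m.

14.5 metres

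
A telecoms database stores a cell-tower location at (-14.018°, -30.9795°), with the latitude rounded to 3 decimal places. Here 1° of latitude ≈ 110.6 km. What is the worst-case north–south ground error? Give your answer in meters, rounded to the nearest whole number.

Rounding to 3 decimal places leaves the latitude within ±0.0005° of the true value.
So the N–S error is at most 0.0005 × 110600 = 55.3 m.

55 meters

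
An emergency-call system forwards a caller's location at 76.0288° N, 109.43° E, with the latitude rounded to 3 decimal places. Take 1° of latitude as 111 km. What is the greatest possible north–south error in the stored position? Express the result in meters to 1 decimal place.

55.5 meters

Rounding to 3 decimal places leaves the latitude within ±0.0005° of the true value.
So the N–S error is at most 0.0005 × 111000 = 55.5 m.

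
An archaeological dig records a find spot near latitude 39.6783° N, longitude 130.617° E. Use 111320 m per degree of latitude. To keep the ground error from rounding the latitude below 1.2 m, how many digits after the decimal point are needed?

5 decimal places

One degree of latitude covers 111320 m.
With N decimal places the half-ulp bound is 0.5·10⁻ᴺ°, or 0.5·10⁻ᴺ × 111320 m on the ground.
Need 0.5 × 111320 × 10⁻ᴺ ≤ 1.2 → 10⁻ᴺ ≤ 2.156e-05, so N ≥ 4.67.
N = 4 would give 5.57 m (too coarse); N = 5 gives 0.557 m ≤ 1.2 m.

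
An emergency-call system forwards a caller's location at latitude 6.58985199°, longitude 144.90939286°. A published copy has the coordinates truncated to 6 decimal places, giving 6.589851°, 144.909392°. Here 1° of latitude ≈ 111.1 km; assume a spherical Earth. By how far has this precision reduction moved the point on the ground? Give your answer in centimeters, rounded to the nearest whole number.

15 centimeters

The latitude changed by +0.00000099° and the longitude by +0.00000086°.
N–S: 0.00000099° × 111100 m/° = 0.109989 m.
East–west at this latitude: 0.00000086° × 111100 × cos 6.58985° ≈ 0.00000086 × 110366 = 0.0949147 m.
Hypotenuse of the two orthogonal shifts: √(0.109989² + 0.0949147²) = 0.14528 m.
That is 0.14528 m = 14.528 cm.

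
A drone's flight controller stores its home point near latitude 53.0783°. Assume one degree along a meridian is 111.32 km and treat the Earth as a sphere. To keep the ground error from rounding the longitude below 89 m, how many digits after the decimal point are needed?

3 decimal places

At 53.0783° one degree of longitude covers 111320 × cos 53.0783° ≈ 111320 × 0.6007 ≈ 66872.5 m.
With N decimal places the half-ulp bound is 0.5·10⁻ᴺ°, or 0.5·10⁻ᴺ × 66872.5 m on the ground.
Need 0.5 × 66872.5 × 10⁻ᴺ ≤ 89 → 10⁻ᴺ ≤ 2.662e-03, so N ≥ 2.57.
At 2 places the error can reach 334 m, but 3 places keeps it to 33.4 m.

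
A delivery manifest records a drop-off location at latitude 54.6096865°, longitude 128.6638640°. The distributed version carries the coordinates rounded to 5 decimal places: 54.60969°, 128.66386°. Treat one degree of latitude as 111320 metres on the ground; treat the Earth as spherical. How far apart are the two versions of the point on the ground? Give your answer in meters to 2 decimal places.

Δlat = 54.6096865 − 54.60969 = -0.0000035°; Δlon = 128.6638640 − 128.66386 = +0.0000040°.
North–south shift: -0.0000035 × 111320 = -0.38962 m.
E–W at 54.6097°: 0.0000040° × 111320 × cos 54.6097° = 0.0000040 × 111320 × 0.5791 ≈ 0.257881 m.
Combined displacement = (0.38962² + 0.257881²)^½ ≈ 0.467233 m.

0.47 meters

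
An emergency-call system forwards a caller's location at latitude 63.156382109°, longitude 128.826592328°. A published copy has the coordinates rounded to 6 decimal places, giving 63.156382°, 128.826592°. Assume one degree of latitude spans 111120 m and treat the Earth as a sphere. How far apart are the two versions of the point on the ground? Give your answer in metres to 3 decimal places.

0.020 metres

Δlat = 63.156382109 − 63.156382 = +0.000000109°; Δlon = 128.826592328 − 128.826592 = +0.000000328°.
North–south shift: 0.000000109 × 111120 = 0.0121121 m.
East–west at this latitude: 0.000000328° × 111120 × cos 63.1564° ≈ 0.000000328 × 50177 = 0.0164581 m.
Hypotenuse of the two orthogonal shifts: √(0.0121121² + 0.0164581²) = 0.0204345 m.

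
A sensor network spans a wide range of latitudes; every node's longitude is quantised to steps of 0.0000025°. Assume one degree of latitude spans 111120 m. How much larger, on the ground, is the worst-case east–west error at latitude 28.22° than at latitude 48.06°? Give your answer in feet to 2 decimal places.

With a 0.0000025° grid the true value lies within half a step, ±0.0000025°/2 = ±1.25e-06°, of the stored one.
Error at 28.22° = 1.25e-06° × 111120 × cos 28.22° ≈ 0.1389 × 0.8811 = 0.12239 m.
At 48.06°: 1.25e-06° × 111120 × cos 48.06° = 1.25e-06 × 111120 × 0.6684 ≈ 0.092834 m.
Difference: 0.12239 − 0.092834 = 0.029556 m.
In feet: 0.029556 m ÷ 0.3048 ≈ 0.096969 ft.

0.10 feet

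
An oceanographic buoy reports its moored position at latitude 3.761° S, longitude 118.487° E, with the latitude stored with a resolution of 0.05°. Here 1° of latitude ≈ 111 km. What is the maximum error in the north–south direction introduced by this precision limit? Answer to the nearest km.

With a 0.05° grid the true value lies within half a step, ±0.05°/2 = ±0.025°, of the stored one.
North–south distance: 0.025° × 111000 m/° = 2775 m.
That is 2775 m = 2.775 km.

3 km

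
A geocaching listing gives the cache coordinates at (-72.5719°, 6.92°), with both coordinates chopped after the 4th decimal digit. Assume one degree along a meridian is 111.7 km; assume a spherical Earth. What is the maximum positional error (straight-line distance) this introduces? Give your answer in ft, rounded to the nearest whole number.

Truncating at 4 decimal places can drop up to a full unit in the last place, so each coordinate may be off by as much as 0.0001°.
N–S: 0.0001° × 111700 m/° = 11.17 m.
East–west component at 72.5719°: 0.0001° × 111700 × cos 72.5719° ≈ 0.0001 × 33455.1 ≈ 3.34551 m.
The two errors are perpendicular, so the maximum displacement is √(11.17² + 3.34551²) ≈ 11.6602 m.
In feet: 11.6602 m ÷ 0.3048 ≈ 38.255 ft.

38 ft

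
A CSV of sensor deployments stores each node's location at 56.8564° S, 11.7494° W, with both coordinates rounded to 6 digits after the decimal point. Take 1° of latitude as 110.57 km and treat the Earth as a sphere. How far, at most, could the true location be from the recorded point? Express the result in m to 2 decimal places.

0.06 m

Rounding to 6 decimal places leaves each coordinate within ±5e-07° of the true value.
Latitude error → 5e-07 × 110570 = 0.055285 m along the meridian.
East–west component at 56.8564°: 5e-07° × 110570 × cos 56.8564° ≈ 5e-07 × 60453 ≈ 0.0302265 m.
Worst case both components are at the extreme and orthogonal: √(0.055285² + 0.0302265²) ≈ 0.0630085 m.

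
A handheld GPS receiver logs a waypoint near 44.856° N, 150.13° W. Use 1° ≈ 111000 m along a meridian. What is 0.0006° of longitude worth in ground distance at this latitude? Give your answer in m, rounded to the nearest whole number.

At 44.856° a degree of longitude is 111000 × cos 44.856° ≈ 78685.9 m, so 0.0006° corresponds to 47.2115 m.

47 m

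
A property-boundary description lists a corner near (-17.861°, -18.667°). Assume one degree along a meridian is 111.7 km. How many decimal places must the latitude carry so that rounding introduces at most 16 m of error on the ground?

One degree of latitude covers 111700 m.
With N decimal places the half-ulp bound is 0.5·10⁻ᴺ°, or 0.5·10⁻ᴺ × 111700 m on the ground.
Setting 55850 × 10⁻ᴺ ≤ 16 gives 10ᴺ ≥ 3491, i.e. N ≥ 3.54.
N = 3 would give 55.9 m (too coarse); N = 4 gives 5.58 m ≤ 16 m.

4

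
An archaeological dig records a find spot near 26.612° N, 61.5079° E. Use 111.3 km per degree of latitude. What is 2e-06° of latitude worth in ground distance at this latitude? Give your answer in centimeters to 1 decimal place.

22.3 centimeters

2e-06° × 111300 m/° = 0.2226 m.
That is 0.2226 m = 22.26 cm.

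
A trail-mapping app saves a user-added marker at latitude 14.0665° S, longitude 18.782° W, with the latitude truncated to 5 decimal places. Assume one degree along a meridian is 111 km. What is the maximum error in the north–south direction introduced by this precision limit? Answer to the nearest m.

Truncating at 5 decimal places can drop up to a full unit in the last place, so the latitude may be off by as much as 1e-05°.
Along the meridian that is 1e-05° × 111000 m/° = 1.11 m.

1 m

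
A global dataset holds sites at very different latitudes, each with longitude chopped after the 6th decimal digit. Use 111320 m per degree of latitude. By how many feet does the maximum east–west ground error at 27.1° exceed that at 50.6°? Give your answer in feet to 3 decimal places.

Truncating at 6 decimal places can drop up to a full unit in the last place, so the longitude may be off by as much as 1e-06°.
At 27.1°: 1e-06° × 111320 × cos 27.1° = 1e-06 × 111320 × 0.8902 ≈ 0.099098 m.
At 50.6°: 1e-06° × 111320 × cos 50.6° = 1e-06 × 111320 × 0.6347 ≈ 0.070658 m.
So the lower-latitude error exceeds the higher by 0.099098 − 0.070658 = 0.02844 m.
In feet: 0.0284403 m ÷ 0.3048 ≈ 0.093308 ft.

0.093 feet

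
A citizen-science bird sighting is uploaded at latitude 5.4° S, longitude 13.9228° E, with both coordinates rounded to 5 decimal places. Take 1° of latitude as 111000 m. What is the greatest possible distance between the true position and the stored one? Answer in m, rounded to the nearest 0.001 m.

0.783 m

Rounding to 5 decimal places leaves each coordinate within ±5e-06° of the true value.
North–south component: 5e-06° × 111000 = 0.555 m.
East–west component at 5.4°: 5e-06° × 111000 × cos 5.4° ≈ 5e-06 × 110507 ≈ 0.552537 m.
The two errors are perpendicular, so the maximum displacement is √(0.555² + 0.552537²) ≈ 0.783149 m.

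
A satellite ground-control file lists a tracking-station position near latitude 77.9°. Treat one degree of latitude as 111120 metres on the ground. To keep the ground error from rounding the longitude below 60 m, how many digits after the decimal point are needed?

3 decimal places

At 77.9° one degree of longitude covers 111120 × cos 77.9° ≈ 111120 × 0.2096 ≈ 23292.8 m.
Rounding to N decimal places gives at most 0.5 × 10⁻ᴺ degrees of error, i.e. 0.5 × 10⁻ᴺ × 23292.8 m.
Need 0.5 × 23292.8 × 10⁻ᴺ ≤ 60 → 10⁻ᴺ ≤ 5.152e-03, so N ≥ 2.29.
At 2 places the error can reach 116 m, but 3 places keeps it to 11.6 m.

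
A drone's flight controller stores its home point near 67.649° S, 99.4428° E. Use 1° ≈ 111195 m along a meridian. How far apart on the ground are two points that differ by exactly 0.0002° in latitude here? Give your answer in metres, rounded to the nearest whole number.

Along a meridian 0.0002° is 0.0002 × 111195 = 22.239 m.

22 metres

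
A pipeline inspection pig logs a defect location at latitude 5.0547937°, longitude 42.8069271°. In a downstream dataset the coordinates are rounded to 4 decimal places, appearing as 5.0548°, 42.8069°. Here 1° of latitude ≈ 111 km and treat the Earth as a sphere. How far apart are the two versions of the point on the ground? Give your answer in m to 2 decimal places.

Δlat = 5.0547937 − 5.0548 = -0.0000063°; Δlon = 42.8069271 − 42.8069 = +0.0000271°.
North–south shift: -0.0000063 × 111000 = -0.6993 m.
East–west at this latitude: 0.0000271° × 111000 × cos 5.0548° ≈ 0.0000271 × 110568 = 2.9964 m.
Hypotenuse of the two orthogonal shifts: √(0.6993² + 2.9964²) = 3.07692 m.

3.08 m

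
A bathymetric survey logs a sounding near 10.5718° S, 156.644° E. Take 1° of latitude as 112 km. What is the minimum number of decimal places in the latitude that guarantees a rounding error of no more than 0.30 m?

6 decimal places

One degree of latitude covers 112000 m.
Rounding to N decimal places gives at most 0.5 × 10⁻ᴺ degrees of error, i.e. 0.5 × 10⁻ᴺ × 112000 m.
Setting 56000 × 10⁻ᴺ ≤ 0.30 gives 10ᴺ ≥ 1.867e+05, i.e. N ≥ 5.27.
At 5 places the error can reach 0.56 m, but 6 places keeps it to 0.056 m.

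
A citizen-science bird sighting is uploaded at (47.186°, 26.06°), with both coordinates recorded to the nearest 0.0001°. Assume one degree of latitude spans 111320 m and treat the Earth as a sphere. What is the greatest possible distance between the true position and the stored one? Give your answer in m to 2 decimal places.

Rounding to 4 decimal places leaves each coordinate within ±5e-05° of the true value.
Latitude error → 5e-05 × 111320 = 5.566 m along the meridian.
East–west component at 47.186°: 5e-05° × 111320 × cos 47.186° ≈ 5e-05 × 75655.4 ≈ 3.78277 m.
The two errors are perpendicular, so the maximum displacement is √(5.566² + 3.78277²) ≈ 6.72976 m.

6.73 m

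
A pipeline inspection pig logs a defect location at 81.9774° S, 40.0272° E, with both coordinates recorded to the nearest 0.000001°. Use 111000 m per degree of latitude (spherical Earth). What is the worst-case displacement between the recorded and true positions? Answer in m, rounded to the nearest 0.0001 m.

Rounding to 6 decimal places leaves each coordinate within ±5e-07° of the true value.
N–S: 5e-07° × 111000 m/° = 0.0555 m.
Longitude error → 5e-07 × 111000 × cos 81.9774° = 5e-07 × 111000 × 0.1396 ≈ 0.00774579 m.
The two errors are perpendicular, so the maximum displacement is √(0.0555² + 0.00774579²) ≈ 0.0560379 m.

0.0560 m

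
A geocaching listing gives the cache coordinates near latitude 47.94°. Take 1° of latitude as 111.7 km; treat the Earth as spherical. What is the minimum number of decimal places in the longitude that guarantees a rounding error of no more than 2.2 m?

At 47.94° one degree of longitude covers 111700 × cos 47.94° ≈ 111700 × 0.6699 ≈ 74828.8 m.
Rounding to N decimal places gives at most 0.5 × 10⁻ᴺ degrees of error, i.e. 0.5 × 10⁻ᴺ × 74828.8 m.
Need 0.5 × 74828.8 × 10⁻ᴺ ≤ 2.2 → 10⁻ᴺ ≤ 5.880e-05, so N ≥ 4.23.
So 5 decimal places suffice (0.374 m); 4 would allow up to 3.74 m.

5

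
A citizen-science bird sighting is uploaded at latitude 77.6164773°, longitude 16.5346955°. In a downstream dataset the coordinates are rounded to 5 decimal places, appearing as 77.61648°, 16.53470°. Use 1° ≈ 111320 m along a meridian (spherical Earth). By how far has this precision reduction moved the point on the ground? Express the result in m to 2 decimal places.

Δlat = 77.6164773 − 77.61648 = -0.0000027°; Δlon = 16.5346955 − 16.53470 = -0.0000045°.
N–S: -0.0000027° × 111320 m/° = -0.300564 m.
East–west at this latitude: -0.0000045° × 111320 × cos 77.6165° ≈ -0.0000045 × 23873.1 = -0.107429 m.
Distance: √(0.300564² + 0.107429²) ≈ 0.319186 m.

0.32 m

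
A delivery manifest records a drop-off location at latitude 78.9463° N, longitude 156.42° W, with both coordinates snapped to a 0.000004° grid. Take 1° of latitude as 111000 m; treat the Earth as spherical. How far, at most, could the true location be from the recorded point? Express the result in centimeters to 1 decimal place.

With a 0.000004° grid the true value lies within half a step, ±0.000004°/2 = ±2e-06°, of the stored one.
N–S: 2e-06° × 111000 m/° = 0.222 m.
E–W at 78.9463°: 2e-06° × 111000 × cos 78.9463° = 2e-06 × 111000 × 0.1917 ≈ 0.0425638 m.
Worst case both components are at the extreme and orthogonal: √(0.222² + 0.0425638²) ≈ 0.226044 m.
That is 0.226044 m = 22.604 cm.

22.6 centimeters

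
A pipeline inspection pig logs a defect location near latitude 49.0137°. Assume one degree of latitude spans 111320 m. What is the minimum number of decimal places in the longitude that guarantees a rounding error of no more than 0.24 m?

6 decimal places

At 49.0137° one degree of longitude covers 111320 × cos 49.0137° ≈ 111320 × 0.6559 ≈ 73012.4 m.
N decimal places → at most half a unit in the last place, 0.5 × 10⁻ᴺ° = 73012.4/2 × 10⁻ᴺ m.
Need 0.5 × 73012.4 × 10⁻ᴺ ≤ 0.24 → 10⁻ᴺ ≤ 6.574e-06, so N ≥ 5.18.
So 6 decimal places suffice (0.0365 m); 5 would allow up to 0.365 m.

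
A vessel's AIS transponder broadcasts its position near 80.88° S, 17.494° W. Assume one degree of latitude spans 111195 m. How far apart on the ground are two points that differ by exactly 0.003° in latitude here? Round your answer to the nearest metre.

334 metres

Along a meridian 0.003° is 0.003 × 111195 = 333.585 m.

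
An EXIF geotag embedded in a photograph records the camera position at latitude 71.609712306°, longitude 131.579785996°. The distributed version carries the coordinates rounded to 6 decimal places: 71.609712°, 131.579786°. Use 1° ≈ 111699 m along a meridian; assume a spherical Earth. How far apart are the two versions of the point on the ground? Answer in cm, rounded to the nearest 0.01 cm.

The latitude changed by +0.000000306° and the longitude by -0.000000004°.
North–south shift: 0.000000306 × 111699 = 0.0341799 m.
E–W at 71.6097°: -0.000000004° × 111699 × cos 71.6097° = -0.000000004 × 111699 × 0.3155 ≈ -0.000140959 m.
Combined displacement = (0.0341799² + 0.000140959²)^½ ≈ 0.0341802 m.
That is 0.0341802 m = 3.418 cm.

3.42 cm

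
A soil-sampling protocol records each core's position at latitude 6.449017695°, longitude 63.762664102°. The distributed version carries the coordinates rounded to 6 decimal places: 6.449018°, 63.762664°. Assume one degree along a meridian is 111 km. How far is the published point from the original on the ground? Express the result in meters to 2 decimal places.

Δlat = 6.449017695 − 6.449018 = -0.000000305°; Δlon = 63.762664102 − 63.762664 = +0.000000102°.
North–south shift: -0.000000305 × 111000 = -0.033855 m.
E–W at 6.44902°: 0.000000102° × 111000 × cos 6.44902° = 0.000000102 × 111000 × 0.9937 ≈ 0.0112504 m.
Combined displacement = (0.033855² + 0.0112504²)^½ ≈ 0.0356754 m.

0.04 meters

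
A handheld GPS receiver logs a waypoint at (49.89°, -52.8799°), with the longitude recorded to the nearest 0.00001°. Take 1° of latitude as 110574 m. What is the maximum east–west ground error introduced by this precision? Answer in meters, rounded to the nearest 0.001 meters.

Rounding to 5 decimal places leaves the longitude within ±5e-06° of the true value.
Parallels shrink by cos φ, so at 49.89° a degree of longitude is 110574 × 0.6443 ≈ 71238.1 m.
Maximum E–W displacement: 5e-06 × 71238.1 = 0.35619 m.

0.356 meters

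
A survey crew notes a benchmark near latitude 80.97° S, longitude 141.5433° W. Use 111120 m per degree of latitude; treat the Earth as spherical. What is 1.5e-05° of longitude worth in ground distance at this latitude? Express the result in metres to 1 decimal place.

One degree of longitude here spans 111120 × cos 80.97° = 111120 × 0.1570 ≈ 17440.5 m; 1.5e-05° of that is 0.261607 m.

0.3 metres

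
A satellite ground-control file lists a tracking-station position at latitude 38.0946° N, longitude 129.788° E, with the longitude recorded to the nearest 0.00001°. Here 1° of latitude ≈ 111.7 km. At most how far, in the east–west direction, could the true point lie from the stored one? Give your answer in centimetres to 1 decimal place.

Rounding to 5 decimal places leaves the longitude within ±5e-06° of the true value.
One degree of longitude at 38.0946° is 111700 × cos 38.0946° ≈ 111700 × 0.7870 = 87907.1 m.
East–west error: 5e-06° × 87907.1 m/° ≈ 0.439536 m.
That is 0.439536 m = 43.954 cm.

44.0 centimetres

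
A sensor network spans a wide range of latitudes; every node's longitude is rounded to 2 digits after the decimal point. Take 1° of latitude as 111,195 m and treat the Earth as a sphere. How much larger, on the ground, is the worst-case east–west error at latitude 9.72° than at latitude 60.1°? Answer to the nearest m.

271 m

Rounding to 2 decimal places leaves the longitude within ±0.005° of the true value.
At 9.72°: 0.005° × 111195 × cos 9.72° = 0.005 × 111195 × 0.9856 ≈ 547.99 m.
At 60.1°: 0.005° × 111195 × cos 60.1° = 0.005 × 111195 × 0.4985 ≈ 277.15 m.
Difference: 547.99 − 277.15 = 270.85 m.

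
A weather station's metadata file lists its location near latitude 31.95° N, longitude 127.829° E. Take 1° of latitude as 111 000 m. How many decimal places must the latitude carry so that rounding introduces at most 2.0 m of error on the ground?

One degree of latitude covers 111000 m.
With N decimal places the half-ulp bound is 0.5·10⁻ᴺ°, or 0.5·10⁻ᴺ × 111000 m on the ground.
Need 0.5 × 111000 × 10⁻ᴺ ≤ 2.0 → 10⁻ᴺ ≤ 3.604e-05, so N ≥ 4.44.
N = 4 would give 5.55 m (too coarse); N = 5 gives 0.555 m ≤ 2.0 m.

5 decimal places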